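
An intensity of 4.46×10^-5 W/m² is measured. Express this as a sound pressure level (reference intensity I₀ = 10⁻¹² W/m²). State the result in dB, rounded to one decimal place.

76.5 dB

I/I₀ = 4.46×10^-5/10⁻¹² = 4.46×10^7, and L = 10·log₁₀(I/I₀).
L = 10·(0.6493 + 7) = 76.49 dB.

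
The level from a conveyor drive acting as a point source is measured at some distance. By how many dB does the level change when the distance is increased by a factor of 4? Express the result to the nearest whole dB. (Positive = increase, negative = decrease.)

-12 dB

Point-source spreading: ΔL = −20·log₁₀(r₂/r₁).
ΔL = −20·log₁₀(4) = -12.04 dB.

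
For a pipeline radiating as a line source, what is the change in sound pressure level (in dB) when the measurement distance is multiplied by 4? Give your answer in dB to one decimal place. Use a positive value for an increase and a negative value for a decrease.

With cylindrical spreading the level changes by −10·log₁₀(r₂/r₁).
ΔL = −10·log₁₀(4) = -6.02 dB.

-6.0 dB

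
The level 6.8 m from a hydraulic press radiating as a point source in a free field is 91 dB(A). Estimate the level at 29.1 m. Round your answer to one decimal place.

78.4 dB(A)

Point-source attenuation: ΔL = 20·log₁₀(r₂/r₁) = 20·log₁₀(29.1/6.8) = 12.628 dB.
L₂ = 91 − 20·log₁₀(29.1/6.8) = 91 − 12.628 = 78.37 dB(A).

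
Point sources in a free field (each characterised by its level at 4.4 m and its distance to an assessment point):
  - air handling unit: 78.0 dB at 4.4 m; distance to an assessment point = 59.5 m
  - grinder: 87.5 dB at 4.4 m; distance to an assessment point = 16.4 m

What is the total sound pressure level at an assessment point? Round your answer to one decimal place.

Apply inverse-square spreading to bring every level to the receiver, then sum 10^(L/10).
air handling unit: 78.0 − 20·log₁₀(59.5/4.4) = 78.0 − 22.62 = 55.38 dB.
grinder: 87.5 − 20·log₁₀(16.4/4.4) = 87.5 − 11.43 = 76.07 dB.
Σ 10^(L/10) = 4.082e+07 → L_total = 10·log₁₀(4.082e+07) = 76.11 dB.

76.1 dB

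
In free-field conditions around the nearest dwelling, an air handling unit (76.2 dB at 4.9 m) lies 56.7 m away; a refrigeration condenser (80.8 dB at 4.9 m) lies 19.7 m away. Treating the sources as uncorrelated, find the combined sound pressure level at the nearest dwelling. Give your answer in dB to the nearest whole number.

Propagate each source to the receiver with L = L_ref − 20·log₁₀(r/r_ref), then add intensities.
air handling unit: 76.2 − 20·log₁₀(56.7/4.9) = 76.2 − 21.27 = 54.93 dB.
refrigeration condenser: 80.8 − 20·log₁₀(19.7/4.9) = 80.8 − 12.09 = 68.71 dB.
Σ 10^(L/10) = 7.749e+06 → L_total = 10·log₁₀(7.749e+06) = 68.89 dB.

69 dB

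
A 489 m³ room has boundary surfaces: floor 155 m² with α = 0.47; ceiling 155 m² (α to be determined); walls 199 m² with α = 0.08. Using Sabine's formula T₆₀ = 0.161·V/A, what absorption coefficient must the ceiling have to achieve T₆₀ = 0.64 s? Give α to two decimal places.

A = 0.161·V/T₆₀ = 0.161·489/0.64 = 123.01 m² sabins.
Absorption from the other surfaces = 155·0.47 + 199·0.08 = 88.77 m², so the ceiling must supply 34.24 m² over 155 m².
α = 34.24/155 = 0.221.

0.22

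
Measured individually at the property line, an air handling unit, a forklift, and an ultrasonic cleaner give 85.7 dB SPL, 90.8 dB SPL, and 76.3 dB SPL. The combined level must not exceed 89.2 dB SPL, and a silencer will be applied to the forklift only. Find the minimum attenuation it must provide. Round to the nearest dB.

5 dB

Fixed contribution from the other sources: Σ 10^(L/10) = 10^(85.7/10) + 10^(76.3/10) = 4.142e+08 (86.17 dB SPL).
To meet 89.2 dB SPL overall, the treated forklift may contribute at most 10^(89.2/10) − 4.142e+08 = 4.176e+08, i.e. 86.21 dB SPL.
Required insertion loss = 90.8 − 86.21 = 4.59 dB.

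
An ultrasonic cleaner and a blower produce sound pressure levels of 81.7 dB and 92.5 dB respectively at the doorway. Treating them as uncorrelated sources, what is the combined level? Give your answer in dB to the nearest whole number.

For uncorrelated sources the intensities add, so convert each level to linear form, sum, and take 10·log₁₀ of the total.
Σ 10^(L/10) = 10^(81.7/10) + 10^(92.5/10) = 1.926e+09.
L_total = 10·log₁₀(1.926e+09) = 92.85 dB.

93 dB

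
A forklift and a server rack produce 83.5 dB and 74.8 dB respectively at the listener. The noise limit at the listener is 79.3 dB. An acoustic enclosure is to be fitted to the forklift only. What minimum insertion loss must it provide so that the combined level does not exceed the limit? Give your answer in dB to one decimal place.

6.1 dB

The untreated sources together contribute 10^(74.8/10) = 3.020e+07, i.e. 74.80 dB.
The limit corresponds to 10^(79.3/10) = 8.511e+07; subtracting the fixed part leaves 5.491e+07 for the forklift, i.e. 77.40 dB.
Required insertion loss = 83.5 − 77.40 = 6.10 dB.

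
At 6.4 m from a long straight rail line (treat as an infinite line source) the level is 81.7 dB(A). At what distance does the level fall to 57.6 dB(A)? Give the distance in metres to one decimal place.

1645.1 m

For a line source L₁ − L₂ = 10·log₁₀(r₂/r₁), so r₂ = r₁·10^((L₁−L₂)/10).
r₂ = 6.4·10^((81.7−57.6)/10) = 6.4·10^(24.1/10) = 1645.05 m.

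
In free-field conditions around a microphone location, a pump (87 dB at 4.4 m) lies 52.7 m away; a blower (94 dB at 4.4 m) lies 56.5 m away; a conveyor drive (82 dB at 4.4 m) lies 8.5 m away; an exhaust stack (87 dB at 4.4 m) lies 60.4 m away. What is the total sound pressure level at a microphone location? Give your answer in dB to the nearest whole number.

78 dB

Propagate each source to the receiver with L = L_ref − 20·log₁₀(r/r_ref), then add intensities.
pump: 87 − 20·log₁₀(52.7/4.4) = 87 − 21.57 = 65.43 dB.
blower: 94 − 20·log₁₀(56.5/4.4) = 94 − 22.17 = 71.83 dB.
conveyor drive: 82 − 20·log₁₀(8.5/4.4) = 82 − 5.72 = 76.28 dB.
exhaust stack: 87 − 20·log₁₀(60.4/4.4) = 87 − 22.75 = 64.25 dB.
Σ 10^(L/10) = 6.386e+07 → L_total = 10·log₁₀(6.386e+07) = 78.05 dB.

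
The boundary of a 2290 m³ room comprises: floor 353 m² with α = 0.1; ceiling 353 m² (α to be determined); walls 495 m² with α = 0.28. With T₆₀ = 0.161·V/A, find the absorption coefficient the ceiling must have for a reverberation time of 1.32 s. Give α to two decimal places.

0.30

Required total absorption A = 0.161·2290/1.32 = 279.31 m².
Absorption from the other surfaces = 353·0.1 + 495·0.28 = 173.90 m², so the ceiling must supply 105.41 m² over 353 m².
α = 105.41/353 = 0.299.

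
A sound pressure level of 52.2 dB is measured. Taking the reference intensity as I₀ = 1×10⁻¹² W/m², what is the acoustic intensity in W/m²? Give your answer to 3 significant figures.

L = 10·log₁₀(I/I₀) ⇒ I = I₀·10^(L/10) = 10⁻¹² × 10^5.22.

1.66e-07 W/m²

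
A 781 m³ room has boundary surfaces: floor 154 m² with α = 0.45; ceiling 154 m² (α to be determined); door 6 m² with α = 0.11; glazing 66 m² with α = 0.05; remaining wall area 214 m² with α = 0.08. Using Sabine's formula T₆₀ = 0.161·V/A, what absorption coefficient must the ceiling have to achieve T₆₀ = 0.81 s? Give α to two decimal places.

0.42

A = 0.161·V/T₆₀ = 0.161·781/0.81 = 155.24 m² sabins.
Absorption from the other surfaces = 154·0.45 + 6·0.11 + 66·0.05 + 214·0.08 = 90.38 m², so the ceiling must supply 64.86 m² over 154 m².
α = 64.86/154 = 0.421.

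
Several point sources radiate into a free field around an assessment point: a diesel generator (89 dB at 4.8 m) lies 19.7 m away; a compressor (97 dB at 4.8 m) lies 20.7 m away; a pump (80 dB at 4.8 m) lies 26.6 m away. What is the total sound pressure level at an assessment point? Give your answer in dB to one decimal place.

Apply inverse-square spreading to bring every level to the receiver, then sum 10^(L/10).
diesel generator: 89 − 20·log₁₀(19.7/4.8) = 89 − 12.26 = 76.74 dB.
compressor: 97 − 20·log₁₀(20.7/4.8) = 97 − 12.69 = 84.31 dB.
pump: 80 − 20·log₁₀(26.6/4.8) = 80 − 14.87 = 65.13 dB.
Σ 10^(L/10) = 3.199e+08 → L_total = 10·log₁₀(3.199e+08) = 85.05 dB.

85.1 dB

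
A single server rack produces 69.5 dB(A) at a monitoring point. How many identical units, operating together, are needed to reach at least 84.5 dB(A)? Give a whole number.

N identical sources give L₁ + 10·log₁₀ N, so require 10·log₁₀ N ≥ 84.5 − 69.5 = 15.0 dB.
N ≥ 10^(15.0/10) = 31.623, so N = 32.

32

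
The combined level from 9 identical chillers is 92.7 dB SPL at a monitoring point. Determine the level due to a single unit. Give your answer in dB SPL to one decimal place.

9 equal contributions raise the level by 10·log₁₀ 9 = 9.542 dB, so each unit alone gives 92.7 − 9.542.

83.2 dB SPL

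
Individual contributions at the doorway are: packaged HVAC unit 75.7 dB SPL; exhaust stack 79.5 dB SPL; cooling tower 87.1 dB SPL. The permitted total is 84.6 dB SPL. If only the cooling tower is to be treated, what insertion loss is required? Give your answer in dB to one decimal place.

5.0 dB

Everything except the cooling tower sums to 10^(75.7/10) + 10^(79.5/10) = 1.263e+08 in linear terms, 81.01 dB SPL.
To meet 84.6 dB SPL overall, the treated cooling tower may contribute at most 10^(84.6/10) − 1.263e+08 = 1.621e+08, i.e. 82.10 dB SPL.
Required insertion loss = 87.1 − 82.10 = 5.00 dB.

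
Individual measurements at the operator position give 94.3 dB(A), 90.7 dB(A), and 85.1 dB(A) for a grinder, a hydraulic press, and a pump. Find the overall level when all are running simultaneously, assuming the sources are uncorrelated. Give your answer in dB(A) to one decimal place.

For uncorrelated sources the intensities add, so convert each level to linear form, sum, and take 10·log₁₀ of the total.
Σ 10^(L/10) = 10^(94.3/10) + 10^(90.7/10) + 10^(85.1/10) = 4.190e+09.
L_total = 10·log₁₀(4.190e+09) = 96.22 dB(A).

96.2 dB(A)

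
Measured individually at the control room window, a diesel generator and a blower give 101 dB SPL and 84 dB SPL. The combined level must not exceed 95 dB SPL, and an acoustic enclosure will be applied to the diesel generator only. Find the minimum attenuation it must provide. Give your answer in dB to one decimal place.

6.4 dB

Fixed contribution from the other source: Σ 10^(L/10) = 10^(84/10) = 2.512e+08 (84.00 dB SPL).
The limit corresponds to 10^(95/10) = 3.162e+09; subtracting the fixed part leaves 2.911e+09 for the diesel generator, i.e. 94.64 dB SPL.
So the diesel generator must be reduced from 101 to 94.64 dB SPL: IL = 6.36 dB.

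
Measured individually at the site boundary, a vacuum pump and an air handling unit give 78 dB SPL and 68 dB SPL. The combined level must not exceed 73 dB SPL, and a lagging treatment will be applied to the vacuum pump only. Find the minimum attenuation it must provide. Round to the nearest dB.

The untreated sources together contribute 10^(68/10) = 6.310e+06, i.e. 68.00 dB SPL.
To meet 73 dB SPL overall, the treated vacuum pump may contribute at most 10^(73/10) − 6.310e+06 = 1.364e+07, i.e. 71.35 dB SPL.
So the vacuum pump must be reduced from 78 to 71.35 dB SPL: IL = 6.65 dB.

7 dB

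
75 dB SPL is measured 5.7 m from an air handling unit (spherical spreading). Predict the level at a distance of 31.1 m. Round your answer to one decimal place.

60.3 dB SPL

Spherical spreading from a point source gives a 20·log₁₀(r₂/r₁) drop.
L₂ = 75 − 20·log₁₀(31.1/5.7) = 75 − 14.738 = 60.26 dB SPL.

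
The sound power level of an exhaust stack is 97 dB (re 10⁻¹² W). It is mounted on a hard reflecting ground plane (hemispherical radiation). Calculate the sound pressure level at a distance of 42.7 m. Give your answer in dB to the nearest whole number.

56 dB

The power spreads over a hemisphere of area 2π·r², so L_p = L_w − 10·log₁₀(2π·r²).
2π·r² = 1.146e+04 m², 10·log₁₀ of that is 40.590 dB.
L_p = 97 − 40.590 = 56.41 dB.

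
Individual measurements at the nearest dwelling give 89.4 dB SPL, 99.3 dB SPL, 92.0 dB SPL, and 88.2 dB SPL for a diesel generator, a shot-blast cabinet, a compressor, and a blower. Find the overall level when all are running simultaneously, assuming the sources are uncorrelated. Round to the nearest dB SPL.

101 dB SPL

For uncorrelated sources the intensities add, so convert each level to linear form, sum, and take 10·log₁₀ of the total.
Σ 10^(L/10) = 10^(89.4/10) + 10^(99.3/10) + 10^(92.0/10) + 10^(88.2/10) = 1.163e+10.
L_total = 10·log₁₀(1.163e+10) = 100.66 dB SPL.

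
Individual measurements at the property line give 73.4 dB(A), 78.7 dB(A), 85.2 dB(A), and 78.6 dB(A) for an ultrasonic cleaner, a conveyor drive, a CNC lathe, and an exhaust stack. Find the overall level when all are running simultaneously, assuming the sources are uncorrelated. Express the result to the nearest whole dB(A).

Incoherent sources combine by intensity addition: L_total = 10·log₁₀(Σ 10^(L_i/10)).
Σ 10^(L/10) = 10^(73.4/10) + 10^(78.7/10) + 10^(85.2/10) + 10^(78.6/10) = 4.996e+08.
L_total = 10·log₁₀(4.996e+08) = 86.99 dB(A).

87 dB(A)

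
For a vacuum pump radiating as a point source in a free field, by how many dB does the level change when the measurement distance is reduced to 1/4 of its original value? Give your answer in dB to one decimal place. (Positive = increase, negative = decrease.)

With spherical spreading the level changes by −20·log₁₀(r₂/r₁).
ΔL = −20·log₁₀(0.25) = +12.04 dB.

+12.0 dB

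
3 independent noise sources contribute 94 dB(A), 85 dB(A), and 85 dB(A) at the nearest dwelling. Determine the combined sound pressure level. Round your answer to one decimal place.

95.0 dB(A)

For uncorrelated sources the intensities add, so convert each level to linear form, sum, and take 10·log₁₀ of the total.
Σ 10^(L/10) = 10^(94/10) + 10^(85/10) + 10^(85/10) = 3.144e+09.
L_total = 10·log₁₀(3.144e+09) = 94.98 dB(A).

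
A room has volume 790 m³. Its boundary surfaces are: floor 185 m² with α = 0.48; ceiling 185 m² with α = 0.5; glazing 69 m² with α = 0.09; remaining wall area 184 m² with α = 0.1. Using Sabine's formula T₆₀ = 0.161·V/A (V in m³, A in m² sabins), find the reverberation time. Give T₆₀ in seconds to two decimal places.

Summing Sᵢαᵢ: 185·0.48 + 185·0.5 + 69·0.09 + 184·0.1 = 205.91 m².
T₆₀ = 0.161 × 790 / 205.91 = 0.618 s.

0.62 s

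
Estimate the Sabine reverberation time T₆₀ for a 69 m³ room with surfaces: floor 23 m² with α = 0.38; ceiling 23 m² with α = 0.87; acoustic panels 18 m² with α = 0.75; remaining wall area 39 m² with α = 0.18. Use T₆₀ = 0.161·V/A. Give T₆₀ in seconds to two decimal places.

A = Σ Sᵢαᵢ = 23·0.38 + 23·0.87 + 18·0.75 + 39·0.18 = 49.27 m².
T₆₀ = 0.161 × 69 / 49.27 = 0.225 s.

0.23 s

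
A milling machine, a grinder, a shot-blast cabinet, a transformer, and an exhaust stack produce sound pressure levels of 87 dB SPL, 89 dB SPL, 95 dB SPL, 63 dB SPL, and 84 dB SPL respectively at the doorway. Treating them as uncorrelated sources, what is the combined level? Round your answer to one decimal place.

For uncorrelated sources the intensities add, so convert each level to linear form, sum, and take 10·log₁₀ of the total.
Σ 10^(L/10) = 10^(87/10) + 10^(89/10) + 10^(95/10) + 10^(63/10) + 10^(84/10) = 4.711e+09.
L_total = 10·log₁₀(4.711e+09) = 96.73 dB SPL.

96.7 dB SPL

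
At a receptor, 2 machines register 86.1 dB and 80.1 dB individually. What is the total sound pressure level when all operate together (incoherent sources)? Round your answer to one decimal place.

87.1 dB

Incoherent sources combine by intensity addition: L_total = 10·log₁₀(Σ 10^(L_i/10)).
Σ 10^(L/10) = 10^(86.1/10) + 10^(80.1/10) = 5.097e+08.
L_total = 10·log₁₀(5.097e+08) = 87.07 dB.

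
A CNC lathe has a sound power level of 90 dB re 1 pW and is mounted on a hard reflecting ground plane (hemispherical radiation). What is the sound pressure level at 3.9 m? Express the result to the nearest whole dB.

Free-field hemispherical radiation: L_p = L_w − 10·log₁₀(2π·r²), r = 3.9 m.
2π·r² = 95.57 m², 10·log₁₀ of that is 19.803 dB.
L_p = 90 − 19.803 = 70.20 dB.

70 dB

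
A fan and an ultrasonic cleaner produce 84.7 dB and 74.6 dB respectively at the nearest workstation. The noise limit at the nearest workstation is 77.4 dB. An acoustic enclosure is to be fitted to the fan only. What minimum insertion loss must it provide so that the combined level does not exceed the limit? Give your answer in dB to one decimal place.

10.5 dB

The untreated sources together contribute 10^(74.6/10) = 2.884e+07, i.e. 74.60 dB.
The limit corresponds to 10^(77.4/10) = 5.495e+07; subtracting the fixed part leaves 2.611e+07 for the fan, i.e. 74.17 dB.
So the fan must be reduced from 84.7 to 74.17 dB: IL = 10.53 dB.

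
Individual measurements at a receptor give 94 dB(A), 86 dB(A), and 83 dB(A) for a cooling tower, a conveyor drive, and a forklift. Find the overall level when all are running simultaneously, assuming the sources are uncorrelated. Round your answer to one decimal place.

Incoherent sources combine by intensity addition: L_total = 10·log₁₀(Σ 10^(L_i/10)).
Σ 10^(L/10) = 10^(94/10) + 10^(86/10) + 10^(83/10) = 3.110e+09.
L_total = 10·log₁₀(3.110e+09) = 94.93 dB(A).

94.9 dB(A)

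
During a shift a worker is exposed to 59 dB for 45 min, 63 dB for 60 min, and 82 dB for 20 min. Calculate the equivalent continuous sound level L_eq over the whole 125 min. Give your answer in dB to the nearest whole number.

74 dB

Weight each interval's intensity by its duration and average over T = 125 min:
Σ tᵢ·10^(Lᵢ/10) = 45·10^(59/10) + 60·10^(63/10) + 20·10^(82/10) = 3.325e+09.
L_eq = 10·log₁₀(3.325e+09/125) = 74.25 dB.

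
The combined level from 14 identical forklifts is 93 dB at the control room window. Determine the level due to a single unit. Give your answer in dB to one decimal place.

81.5 dB

For N identical incoherent sources L_total = L₁ + 10·log₁₀ N, so L₁ = 93 − 10·log₁₀(14) = 93 − 11.461.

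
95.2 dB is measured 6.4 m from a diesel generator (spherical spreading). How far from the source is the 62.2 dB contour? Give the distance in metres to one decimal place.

285.9 m

For a point source L₁ − L₂ = 20·log₁₀(r₂/r₁), so r₂ = r₁·10^((L₁−L₂)/20).
r₂ = 6.4·10^((95.2−62.2)/20) = 6.4·10^(33.0/20) = 285.88 m.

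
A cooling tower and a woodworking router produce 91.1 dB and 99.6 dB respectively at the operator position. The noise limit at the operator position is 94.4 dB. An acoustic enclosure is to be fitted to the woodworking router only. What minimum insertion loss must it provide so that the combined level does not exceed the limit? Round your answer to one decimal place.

The untreated sources together contribute 10^(91.1/10) = 1.288e+09, i.e. 91.10 dB.
The limit corresponds to 10^(94.4/10) = 2.754e+09; subtracting the fixed part leaves 1.466e+09 for the woodworking router, i.e. 91.66 dB.
Required insertion loss = 99.6 − 91.66 = 7.94 dB.

7.9 dB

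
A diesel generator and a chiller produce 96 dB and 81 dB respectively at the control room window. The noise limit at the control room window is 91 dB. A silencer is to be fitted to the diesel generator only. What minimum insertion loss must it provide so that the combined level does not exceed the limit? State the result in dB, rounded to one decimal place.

5.5 dB

The untreated sources together contribute 10^(81/10) = 1.259e+08, i.e. 81.00 dB.
The limit corresponds to 10^(91/10) = 1.259e+09; subtracting the fixed part leaves 1.133e+09 for the diesel generator, i.e. 90.54 dB.
Required insertion loss = 96 − 90.54 = 5.46 dB.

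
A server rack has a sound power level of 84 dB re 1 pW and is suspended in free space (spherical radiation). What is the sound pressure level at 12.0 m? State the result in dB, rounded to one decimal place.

Free-field spherical radiation: L_p = L_w − 10·log₁₀(4π·r²), r = 12.0 m.
4π·r² = 1810 m², 10·log₁₀ of that is 32.576 dB.
L_p = 84 − 32.576 = 51.42 dB.

51.4 dB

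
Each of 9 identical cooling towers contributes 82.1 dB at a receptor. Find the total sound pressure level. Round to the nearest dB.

92 dB

With 9 equal, uncorrelated contributions the intensity is 9× that of one unit, giving a rise of 10·log₁₀ 9.
L_total = 82.1 + 10·log₁₀(9) = 82.1 + 9.542 = 91.64 dB.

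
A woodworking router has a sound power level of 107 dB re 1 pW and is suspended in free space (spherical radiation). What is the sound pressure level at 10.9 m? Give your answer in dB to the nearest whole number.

L_p = L_w − 10·log₁₀(4π·r²) with r = 10.9 m.
4π·r² = 1493 m², 10·log₁₀ of that is 31.741 dB.
L_p = 107 − 31.741 = 75.26 dB.

75 dB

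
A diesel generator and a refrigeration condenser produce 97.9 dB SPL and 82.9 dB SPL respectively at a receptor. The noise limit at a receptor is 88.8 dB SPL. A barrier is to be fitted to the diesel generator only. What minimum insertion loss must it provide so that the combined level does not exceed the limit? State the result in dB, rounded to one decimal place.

10.4 dB

The untreated sources together contribute 10^(82.9/10) = 1.950e+08, i.e. 82.90 dB SPL.
To meet 88.8 dB SPL overall, the treated diesel generator may contribute at most 10^(88.8/10) − 1.950e+08 = 5.636e+08, i.e. 87.51 dB SPL.
So the diesel generator must be reduced from 97.9 to 87.51 dB SPL: IL = 10.39 dB.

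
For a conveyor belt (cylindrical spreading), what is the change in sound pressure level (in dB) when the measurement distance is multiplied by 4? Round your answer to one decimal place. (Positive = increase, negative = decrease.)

-6.0 dB

Line-source spreading: ΔL = −10·log₁₀(r₂/r₁).
ΔL = −10·log₁₀(4) = -6.02 dB.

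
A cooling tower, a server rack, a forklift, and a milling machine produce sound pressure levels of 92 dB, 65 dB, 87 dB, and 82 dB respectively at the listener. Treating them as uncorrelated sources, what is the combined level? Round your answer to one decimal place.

93.5 dB

Incoherent sources combine by intensity addition: L_total = 10·log₁₀(Σ 10^(L_i/10)).
Σ 10^(L/10) = 10^(92/10) + 10^(65/10) + 10^(87/10) + 10^(82/10) = 2.248e+09.
L_total = 10·log₁₀(2.248e+09) = 93.52 dB.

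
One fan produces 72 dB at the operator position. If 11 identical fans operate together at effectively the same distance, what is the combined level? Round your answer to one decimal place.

N identical incoherent sources raise the level by 10·log₁₀ N.
L_total = 72 + 10·log₁₀(11) = 72 + 10.414 = 82.41 dB.

82.4 dB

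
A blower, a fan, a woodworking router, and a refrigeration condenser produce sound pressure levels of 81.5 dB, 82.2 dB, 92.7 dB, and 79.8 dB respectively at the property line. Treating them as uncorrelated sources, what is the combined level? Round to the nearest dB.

Incoherent sources combine by intensity addition: L_total = 10·log₁₀(Σ 10^(L_i/10)).
Σ 10^(L/10) = 10^(81.5/10) + 10^(82.2/10) + 10^(92.7/10) + 10^(79.8/10) = 2.265e+09.
L_total = 10·log₁₀(2.265e+09) = 93.55 dB.

94 dB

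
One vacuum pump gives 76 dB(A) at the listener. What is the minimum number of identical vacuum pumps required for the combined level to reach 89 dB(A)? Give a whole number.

N identical sources give L₁ + 10·log₁₀ N, so require 10·log₁₀ N ≥ 89 − 76 = 13.0 dB.
N ≥ 10^(13.0/10) = 19.953, so N = 20.

20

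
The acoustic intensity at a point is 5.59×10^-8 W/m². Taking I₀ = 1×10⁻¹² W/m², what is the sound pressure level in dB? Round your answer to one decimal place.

L = 10·log₁₀(I/I₀) = 10·log₁₀(5.59×10^-8/10⁻¹²) = 10·log₁₀(5.59×10^4).
L = 10·(0.7474 + 4) = 47.47 dB.

47.5 dB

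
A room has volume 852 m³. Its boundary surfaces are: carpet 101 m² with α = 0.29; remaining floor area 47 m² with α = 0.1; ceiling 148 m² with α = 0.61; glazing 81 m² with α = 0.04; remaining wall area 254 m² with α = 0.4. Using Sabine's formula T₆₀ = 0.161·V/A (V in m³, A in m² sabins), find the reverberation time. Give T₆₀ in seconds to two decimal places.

0.60 s

A = Σ Sᵢαᵢ = 101·0.29 + 47·0.1 + 148·0.61 + 81·0.04 + 254·0.4 = 229.11 m².
T₆₀ = 0.161·V/A = 0.161·852/229.11 = 0.599 s.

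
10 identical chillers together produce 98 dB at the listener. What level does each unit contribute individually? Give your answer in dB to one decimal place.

Dividing the total intensity by 10 lowers the level by 10·log₁₀ 10 = 10.000 dB: L₁ = 98 − 10.000.

88.0 dB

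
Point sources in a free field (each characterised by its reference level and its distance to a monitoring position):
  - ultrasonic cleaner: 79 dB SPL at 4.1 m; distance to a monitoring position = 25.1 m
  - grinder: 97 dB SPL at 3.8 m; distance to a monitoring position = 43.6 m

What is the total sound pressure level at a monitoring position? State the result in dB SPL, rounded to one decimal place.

Propagate each source to the receiver with L = L_ref − 20·log₁₀(r/r_ref), then add intensities.
ultrasonic cleaner: 79 − 20·log₁₀(25.1/4.1) = 79 − 15.74 = 63.26 dB SPL.
grinder: 97 − 20·log₁₀(43.6/3.8) = 97 − 21.19 = 75.81 dB SPL.
Σ 10^(L/10) = 4.019e+07 → L_total = 10·log₁₀(4.019e+07) = 76.04 dB SPL.

76.0 dB SPL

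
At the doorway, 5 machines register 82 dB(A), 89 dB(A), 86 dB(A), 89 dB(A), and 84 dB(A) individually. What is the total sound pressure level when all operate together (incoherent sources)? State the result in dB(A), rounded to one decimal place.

For uncorrelated sources the intensities add, so convert each level to linear form, sum, and take 10·log₁₀ of the total.
Σ 10^(L/10) = 10^(82/10) + 10^(89/10) + 10^(86/10) + 10^(89/10) + 10^(84/10) = 2.396e+09.
L_total = 10·log₁₀(2.396e+09) = 93.80 dB(A).

93.8 dB(A)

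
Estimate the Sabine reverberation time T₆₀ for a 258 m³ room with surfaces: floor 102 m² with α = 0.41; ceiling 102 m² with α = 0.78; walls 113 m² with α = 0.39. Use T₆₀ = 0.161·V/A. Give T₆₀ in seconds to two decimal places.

A = Σ Sᵢαᵢ = 102·0.41 + 102·0.78 + 113·0.39 = 165.45 m².
T₆₀ = 0.161·V/A = 0.161·258/165.45 = 0.251 s.

0.25 s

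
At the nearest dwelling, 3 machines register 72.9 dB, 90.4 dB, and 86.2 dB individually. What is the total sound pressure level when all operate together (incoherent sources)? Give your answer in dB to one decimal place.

Incoherent sources combine by intensity addition: L_total = 10·log₁₀(Σ 10^(L_i/10)).
Σ 10^(L/10) = 10^(72.9/10) + 10^(90.4/10) + 10^(86.2/10) = 1.533e+09.
L_total = 10·log₁₀(1.533e+09) = 91.85 dB.

91.9 dB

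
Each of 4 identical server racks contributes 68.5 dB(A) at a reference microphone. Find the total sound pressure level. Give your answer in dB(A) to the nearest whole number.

N identical incoherent sources raise the level by 10·log₁₀ N.
L_total = 68.5 + 10·log₁₀(4) = 68.5 + 6.021 = 74.52 dB(A).

75 dB(A)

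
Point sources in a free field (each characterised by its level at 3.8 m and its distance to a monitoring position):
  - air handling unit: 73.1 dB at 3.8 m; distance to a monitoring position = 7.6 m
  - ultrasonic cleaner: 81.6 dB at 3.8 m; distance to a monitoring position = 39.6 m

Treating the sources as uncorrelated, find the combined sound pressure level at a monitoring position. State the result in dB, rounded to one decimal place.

Propagate each source to the receiver with L = L_ref − 20·log₁₀(r/r_ref), then add intensities.
air handling unit: 73.1 − 20·log₁₀(7.6/3.8) = 73.1 − 6.02 = 67.08 dB.
ultrasonic cleaner: 81.6 − 20·log₁₀(39.6/3.8) = 81.6 − 20.36 = 61.24 dB.
Σ 10^(L/10) = 6.435e+06 → L_total = 10·log₁₀(6.435e+06) = 68.09 dB.

68.1 dB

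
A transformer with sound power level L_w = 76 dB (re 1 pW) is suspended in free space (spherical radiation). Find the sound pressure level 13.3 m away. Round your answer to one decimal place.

42.5 dB

The power spreads over a sphere of area 4π·r², so L_p = L_w − 10·log₁₀(4π·r²).
4π·r² = 2223 m², 10·log₁₀ of that is 33.469 dB.
L_p = 76 − 33.469 = 42.53 dB.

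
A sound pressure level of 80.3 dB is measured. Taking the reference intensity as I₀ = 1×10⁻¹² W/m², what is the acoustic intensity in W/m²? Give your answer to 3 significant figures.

L = 10·log₁₀(I/I₀) ⇒ I = I₀·10^(L/10) = 10⁻¹² × 10^8.03.

0.000107 W/m²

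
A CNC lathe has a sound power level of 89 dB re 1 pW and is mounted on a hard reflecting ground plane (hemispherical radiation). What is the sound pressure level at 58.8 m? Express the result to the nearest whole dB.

Free-field hemispherical radiation: L_p = L_w − 10·log₁₀(2π·r²), r = 58.8 m.
2π·r² = 2.172e+04 m², 10·log₁₀ of that is 43.369 dB.
L_p = 89 − 43.369 = 45.63 dB.

46 dB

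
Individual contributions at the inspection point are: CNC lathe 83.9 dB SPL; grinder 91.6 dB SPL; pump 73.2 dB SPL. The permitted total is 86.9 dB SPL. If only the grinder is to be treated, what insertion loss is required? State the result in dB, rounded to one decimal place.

Everything except the grinder sums to 10^(83.9/10) + 10^(73.2/10) = 2.664e+08 in linear terms, 84.25 dB SPL.
To meet 86.9 dB SPL overall, the treated grinder may contribute at most 10^(86.9/10) − 2.664e+08 = 2.234e+08, i.e. 83.49 dB SPL.
So the grinder must be reduced from 91.6 to 83.49 dB SPL: IL = 8.11 dB.

8.1 dB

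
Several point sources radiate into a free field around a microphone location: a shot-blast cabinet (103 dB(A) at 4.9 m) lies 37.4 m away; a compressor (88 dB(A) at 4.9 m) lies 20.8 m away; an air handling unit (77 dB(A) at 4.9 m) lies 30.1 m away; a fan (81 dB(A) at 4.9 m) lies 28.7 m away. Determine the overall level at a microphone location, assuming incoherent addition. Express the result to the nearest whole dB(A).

86 dB(A)

First find each source's level at the receiver (point-source: −20·log₁₀(r/r_ref)), then combine on an intensity basis.
shot-blast cabinet: 103 − 20·log₁₀(37.4/4.9) = 103 − 17.65 = 85.35 dB(A).
compressor: 88 − 20·log₁₀(20.8/4.9) = 88 − 12.56 = 75.44 dB(A).
air handling unit: 77 − 20·log₁₀(30.1/4.9) = 77 − 15.77 = 61.23 dB(A).
fan: 81 − 20·log₁₀(28.7/4.9) = 81 − 15.35 = 65.65 dB(A).
Σ 10^(L/10) = 3.825e+08 → L_total = 10·log₁₀(3.825e+08) = 85.83 dB(A).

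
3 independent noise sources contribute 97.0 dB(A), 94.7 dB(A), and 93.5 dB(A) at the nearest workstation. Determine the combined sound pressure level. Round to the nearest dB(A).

For uncorrelated sources the intensities add, so convert each level to linear form, sum, and take 10·log₁₀ of the total.
Σ 10^(L/10) = 10^(97.0/10) + 10^(94.7/10) + 10^(93.5/10) = 1.020e+10.
L_total = 10·log₁₀(1.020e+10) = 100.09 dB(A).

100 dB(A)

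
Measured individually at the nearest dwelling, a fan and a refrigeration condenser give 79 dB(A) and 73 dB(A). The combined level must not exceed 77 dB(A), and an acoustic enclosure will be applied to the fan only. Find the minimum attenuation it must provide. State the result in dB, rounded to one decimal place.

Fixed contribution from the other source: Σ 10^(L/10) = 10^(73/10) = 1.995e+07 (73.00 dB(A)).
To meet 77 dB(A) overall, the treated fan may contribute at most 10^(77/10) − 1.995e+07 = 3.017e+07, i.e. 74.80 dB(A).
So the fan must be reduced from 79 to 74.80 dB(A): IL = 4.20 dB.

4.2 dB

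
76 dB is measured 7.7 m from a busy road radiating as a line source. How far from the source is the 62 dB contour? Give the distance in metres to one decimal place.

193.4 m

For a line source L₁ − L₂ = 10·log₁₀(r₂/r₁), so r₂ = r₁·10^((L₁−L₂)/10).
r₂ = 7.7·10^((76−62)/10) = 7.7·10^(14.0/10) = 193.42 m.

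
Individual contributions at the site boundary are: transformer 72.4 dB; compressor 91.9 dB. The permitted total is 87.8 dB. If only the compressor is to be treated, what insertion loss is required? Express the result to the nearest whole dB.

4 dB

Fixed contribution from the other source: Σ 10^(L/10) = 10^(72.4/10) = 1.738e+07 (72.40 dB).
To meet 87.8 dB overall, the treated compressor may contribute at most 10^(87.8/10) − 1.738e+07 = 5.852e+08, i.e. 87.67 dB.
Required insertion loss = 91.9 − 87.67 = 4.23 dB.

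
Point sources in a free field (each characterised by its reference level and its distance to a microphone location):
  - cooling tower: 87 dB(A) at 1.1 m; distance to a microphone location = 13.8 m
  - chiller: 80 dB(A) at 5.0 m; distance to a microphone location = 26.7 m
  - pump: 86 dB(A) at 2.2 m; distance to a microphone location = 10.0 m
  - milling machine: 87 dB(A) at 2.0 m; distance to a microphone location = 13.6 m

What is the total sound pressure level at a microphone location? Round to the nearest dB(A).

76 dB(A)

First find each source's level at the receiver (point-source: −20·log₁₀(r/r_ref)), then combine on an intensity basis.
cooling tower: 87 − 20·log₁₀(13.8/1.1) = 87 − 21.97 = 65.03 dB(A).
chiller: 80 − 20·log₁₀(26.7/5.0) = 80 − 14.55 = 65.45 dB(A).
pump: 86 − 20·log₁₀(10.0/2.2) = 86 − 13.15 = 72.85 dB(A).
milling machine: 87 − 20·log₁₀(13.6/2.0) = 87 − 16.65 = 70.35 dB(A).
Σ 10^(L/10) = 3.680e+07 → L_total = 10·log₁₀(3.680e+07) = 75.66 dB(A).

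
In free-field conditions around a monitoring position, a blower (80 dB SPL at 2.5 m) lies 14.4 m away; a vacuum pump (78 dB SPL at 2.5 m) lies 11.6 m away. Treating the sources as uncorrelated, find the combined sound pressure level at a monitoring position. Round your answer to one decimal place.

Propagate each source to the receiver with L = L_ref − 20·log₁₀(r/r_ref), then add intensities.
blower: 80 − 20·log₁₀(14.4/2.5) = 80 − 15.21 = 64.79 dB SPL.
vacuum pump: 78 − 20·log₁₀(11.6/2.5) = 78 − 13.33 = 64.67 dB SPL.
Σ 10^(L/10) = 5.945e+06 → L_total = 10·log₁₀(5.945e+06) = 67.74 dB SPL.

67.7 dB SPL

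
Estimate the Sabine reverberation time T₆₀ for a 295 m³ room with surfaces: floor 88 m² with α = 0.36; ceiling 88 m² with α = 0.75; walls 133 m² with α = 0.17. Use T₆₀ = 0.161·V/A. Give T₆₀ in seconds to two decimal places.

Summing Sᵢαᵢ: 88·0.36 + 88·0.75 + 133·0.17 = 120.29 m².
T₆₀ = 0.161·V/A = 0.161·295/120.29 = 0.395 s.

0.39 s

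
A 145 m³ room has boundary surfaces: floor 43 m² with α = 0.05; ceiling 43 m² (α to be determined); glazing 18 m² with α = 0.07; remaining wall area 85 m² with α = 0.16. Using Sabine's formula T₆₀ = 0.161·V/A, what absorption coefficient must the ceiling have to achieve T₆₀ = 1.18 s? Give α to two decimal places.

A = 0.161·V/T₆₀ = 0.161·145/1.18 = 19.78 m² sabins.
Absorption from the other surfaces = 43·0.05 + 18·0.07 + 85·0.16 = 17.01 m², so the ceiling must supply 2.77 m² over 43 m².
α = 2.77/43 = 0.065.

0.06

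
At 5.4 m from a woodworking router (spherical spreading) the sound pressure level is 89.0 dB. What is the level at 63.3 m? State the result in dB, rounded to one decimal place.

Point-source attenuation: ΔL = 20·log₁₀(r₂/r₁) = 20·log₁₀(63.3/5.4) = 21.380 dB.
L₂ = 89.0 − 20·log₁₀(63.3/5.4) = 89.0 − 21.380 = 67.62 dB.

67.6 dB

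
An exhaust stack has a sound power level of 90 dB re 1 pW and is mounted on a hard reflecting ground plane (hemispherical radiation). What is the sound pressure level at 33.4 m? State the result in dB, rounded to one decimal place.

51.5 dB

Free-field hemispherical radiation: L_p = L_w − 10·log₁₀(2π·r²), r = 33.4 m.
2π·r² = 7009 m², 10·log₁₀ of that is 38.457 dB.
L_p = 90 − 38.457 = 51.54 dB.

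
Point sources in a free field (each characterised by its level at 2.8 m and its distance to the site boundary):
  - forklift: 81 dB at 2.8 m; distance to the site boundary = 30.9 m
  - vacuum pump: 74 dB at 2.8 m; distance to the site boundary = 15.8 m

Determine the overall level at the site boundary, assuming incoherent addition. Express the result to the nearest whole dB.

Apply inverse-square spreading to bring every level to the receiver, then sum 10^(L/10).
forklift: 81 − 20·log₁₀(30.9/2.8) = 81 − 20.86 = 60.14 dB.
vacuum pump: 74 − 20·log₁₀(15.8/2.8) = 74 − 15.03 = 58.97 dB.
Σ 10^(L/10) = 1.823e+06 → L_total = 10·log₁₀(1.823e+06) = 62.61 dB.

63 dB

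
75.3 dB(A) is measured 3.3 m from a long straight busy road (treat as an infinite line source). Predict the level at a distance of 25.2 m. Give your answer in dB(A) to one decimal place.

66.5 dB(A)

Cylindrical spreading from a line source gives a 10·log₁₀(r₂/r₁) drop.
L₂ = 75.3 − 10·log₁₀(25.2/3.3) = 75.3 − 8.829 = 66.47 dB(A).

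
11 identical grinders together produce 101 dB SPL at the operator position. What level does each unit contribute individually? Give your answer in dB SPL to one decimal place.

11 equal contributions raise the level by 10·log₁₀ 11 = 10.414 dB, so each unit alone gives 101 − 10.414.

90.6 dB SPL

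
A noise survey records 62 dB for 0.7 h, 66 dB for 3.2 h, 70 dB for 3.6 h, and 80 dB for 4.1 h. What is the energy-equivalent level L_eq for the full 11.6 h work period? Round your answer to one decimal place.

76.0 dB

L_eq = 10·log₁₀[(1/T)·Σ tᵢ·10^(Lᵢ/10)] with T = 11.6 h.
Σ tᵢ·10^(Lᵢ/10) = 0.7·10^(62/10) + 3.2·10^(66/10) + 3.6·10^(70/10) + 4.1·10^(80/10) = 4.598e+08.
L_eq = 10·log₁₀(4.598e+08/11.6) = 75.98 dB.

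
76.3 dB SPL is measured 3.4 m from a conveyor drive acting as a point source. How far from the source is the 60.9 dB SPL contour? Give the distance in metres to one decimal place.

The 15.4 dB drop corresponds to a distance ratio of 10^(15.4/20) for a point source.
r₂ = 3.4·10^((76.3−60.9)/20) = 3.4·10^(15.4/20) = 20.02 m.

20.0 m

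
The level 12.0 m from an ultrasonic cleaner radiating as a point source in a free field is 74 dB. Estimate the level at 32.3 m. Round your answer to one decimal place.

For a point source, L₂ = L₁ − 20·log₁₀(r₂/r₁).
L₂ = 74 − 20·log₁₀(32.3/12.0) = 74 − 8.600 = 65.40 dB.

65.4 dB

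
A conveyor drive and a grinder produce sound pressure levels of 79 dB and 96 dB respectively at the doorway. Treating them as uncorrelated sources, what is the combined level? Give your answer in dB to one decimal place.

For uncorrelated sources the intensities add, so convert each level to linear form, sum, and take 10·log₁₀ of the total.
Σ 10^(L/10) = 10^(79/10) + 10^(96/10) = 4.061e+09.
L_total = 10·log₁₀(4.061e+09) = 96.09 dB.

96.1 dB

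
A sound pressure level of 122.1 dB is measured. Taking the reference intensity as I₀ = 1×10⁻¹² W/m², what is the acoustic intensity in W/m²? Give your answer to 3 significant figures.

I/I₀ = 10^(122.1/10) = 1.622e+12, so I = 1.622e+12 × 10⁻¹² W/m².

1.62 W/m²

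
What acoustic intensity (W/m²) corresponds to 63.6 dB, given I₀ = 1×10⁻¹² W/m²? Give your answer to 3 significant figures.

2.29e-06 W/m²

I/I₀ = 10^(63.6/10) = 2.291e+06, so I = 2.291e+06 × 10⁻¹² W/m².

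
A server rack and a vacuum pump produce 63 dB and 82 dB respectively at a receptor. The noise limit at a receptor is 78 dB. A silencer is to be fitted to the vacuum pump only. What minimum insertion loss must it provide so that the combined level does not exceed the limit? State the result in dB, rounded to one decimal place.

The untreated sources together contribute 10^(63/10) = 1.995e+06, i.e. 63.00 dB.
The limit corresponds to 10^(78/10) = 6.310e+07; subtracting the fixed part leaves 6.110e+07 for the vacuum pump, i.e. 77.86 dB.
So the vacuum pump must be reduced from 82 to 77.86 dB: IL = 4.14 dB.

4.1 dB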